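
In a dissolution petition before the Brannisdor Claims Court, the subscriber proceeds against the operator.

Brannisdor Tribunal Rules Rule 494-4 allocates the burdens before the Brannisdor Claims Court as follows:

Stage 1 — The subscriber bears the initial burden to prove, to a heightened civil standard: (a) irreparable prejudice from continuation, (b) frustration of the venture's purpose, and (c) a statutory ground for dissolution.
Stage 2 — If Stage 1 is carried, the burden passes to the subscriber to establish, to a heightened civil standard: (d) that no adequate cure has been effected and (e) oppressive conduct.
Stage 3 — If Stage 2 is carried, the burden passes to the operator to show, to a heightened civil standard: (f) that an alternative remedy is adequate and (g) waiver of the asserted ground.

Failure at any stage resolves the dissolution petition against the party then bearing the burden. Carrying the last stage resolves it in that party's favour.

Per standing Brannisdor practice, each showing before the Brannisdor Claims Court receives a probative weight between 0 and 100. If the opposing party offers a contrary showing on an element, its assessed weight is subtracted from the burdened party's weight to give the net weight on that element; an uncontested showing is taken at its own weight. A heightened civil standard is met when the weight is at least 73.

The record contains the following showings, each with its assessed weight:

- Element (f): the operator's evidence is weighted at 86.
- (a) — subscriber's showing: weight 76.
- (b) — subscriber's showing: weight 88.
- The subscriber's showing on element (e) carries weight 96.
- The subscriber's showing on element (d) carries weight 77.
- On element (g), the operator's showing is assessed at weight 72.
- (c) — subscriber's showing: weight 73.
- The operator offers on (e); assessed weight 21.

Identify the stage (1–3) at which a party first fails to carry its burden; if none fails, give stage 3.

stage 3

Stage 1 (subscriber, a heightened civil standard, weight is at least 73): (a) 76 ≥ 73 — meets; (b) 88 ≥ 73 — meets; (c) 73 ≥ 73 — meets.
  All elements met. The subscriber retains the burden for Stage 2.
Stage 2 (subscriber, a heightened civil standard, weight is at least 73): (d) 77 ≥ 73 — meets; (e) net 96−21=75 ≥ 73 — meets.
  Stage 2 carried; the burden shifts to the operator.
Stage 3 (operator, a heightened civil standard, weight is at least 73): (f) 86 ≥ 73 — meets; (g) 72 < 73 — fails.
  Not every element is met, so the operator fails to carry Stage 3.
The subscriber prevails.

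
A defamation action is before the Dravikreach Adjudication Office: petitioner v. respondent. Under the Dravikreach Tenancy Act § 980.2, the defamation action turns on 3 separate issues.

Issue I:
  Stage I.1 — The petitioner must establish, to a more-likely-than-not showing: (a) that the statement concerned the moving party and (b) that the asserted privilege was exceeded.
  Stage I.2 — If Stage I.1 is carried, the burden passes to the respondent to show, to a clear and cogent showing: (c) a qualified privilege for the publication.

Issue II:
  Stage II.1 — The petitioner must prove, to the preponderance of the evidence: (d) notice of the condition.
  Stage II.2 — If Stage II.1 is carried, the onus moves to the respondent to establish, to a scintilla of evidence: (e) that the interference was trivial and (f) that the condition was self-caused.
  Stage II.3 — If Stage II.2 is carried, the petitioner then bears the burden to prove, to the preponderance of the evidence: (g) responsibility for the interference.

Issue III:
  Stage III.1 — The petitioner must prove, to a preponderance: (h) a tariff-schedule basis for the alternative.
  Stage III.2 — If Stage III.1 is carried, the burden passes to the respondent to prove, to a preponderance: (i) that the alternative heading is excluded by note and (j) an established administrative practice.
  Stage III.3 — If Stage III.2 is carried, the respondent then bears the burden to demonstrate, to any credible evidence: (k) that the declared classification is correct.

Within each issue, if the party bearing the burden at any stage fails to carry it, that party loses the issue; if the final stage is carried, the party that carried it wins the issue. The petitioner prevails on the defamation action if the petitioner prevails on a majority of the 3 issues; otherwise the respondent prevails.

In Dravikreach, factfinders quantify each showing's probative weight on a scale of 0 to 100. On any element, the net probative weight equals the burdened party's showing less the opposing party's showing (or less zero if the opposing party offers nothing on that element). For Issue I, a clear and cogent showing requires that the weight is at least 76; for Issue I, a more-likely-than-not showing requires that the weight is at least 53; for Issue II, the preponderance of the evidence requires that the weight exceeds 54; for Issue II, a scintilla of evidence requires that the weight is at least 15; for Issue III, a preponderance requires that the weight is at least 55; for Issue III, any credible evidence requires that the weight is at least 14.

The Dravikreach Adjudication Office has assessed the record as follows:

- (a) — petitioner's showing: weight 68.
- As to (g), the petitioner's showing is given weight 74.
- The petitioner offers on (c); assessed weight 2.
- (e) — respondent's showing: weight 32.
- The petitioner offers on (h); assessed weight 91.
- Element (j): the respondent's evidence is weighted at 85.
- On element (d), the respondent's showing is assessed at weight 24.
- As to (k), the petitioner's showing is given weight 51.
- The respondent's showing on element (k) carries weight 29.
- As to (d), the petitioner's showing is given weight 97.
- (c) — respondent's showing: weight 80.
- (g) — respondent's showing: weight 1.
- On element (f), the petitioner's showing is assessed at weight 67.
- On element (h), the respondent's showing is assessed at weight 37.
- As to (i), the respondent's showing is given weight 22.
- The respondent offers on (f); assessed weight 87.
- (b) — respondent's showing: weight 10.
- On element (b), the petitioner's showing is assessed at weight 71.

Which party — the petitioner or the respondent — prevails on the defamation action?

— Issue I —
Stage I.1 (petitioner, a more-likely-than-not showing, weight is at least 53): (a) 68 ≥ 53 — meets; (b) net 71−10=61 ≥ 53 — meets.
  The petitioner carries Stage I.1; the respondent now bears the burden.
Stage I.2 (respondent, a clear and cogent showing, weight is at least 76): (c) net 80−2=78 ≥ 76 — meets.
  All elements met at the final stage.
Every stage carried; the respondent prevails on this issue.
— Issue II —
Stage II.1 — burden on petitioner; standard: the preponderance of the evidence (weight exceeds 54).
    (d): 97 − 24 = 73 > 54 [met]
  Stage II.1 is satisfied; the onus moves to the respondent.
Stage II.2 — burden on respondent; standard: a scintilla of evidence (weight is at least 15).
    (e): 32 ≥ 15 [met]
    (f): 87 − 67 = 20 ≥ 15 [met]
  All elements met. The burden passes to the petitioner.
Stage II.3 — burden on petitioner; standard: the preponderance of the evidence (weight exceeds 54).
    (g): 74 − 1 = 73 > 54 [met]
  Stage II.3 carried; the final stage is satisfied.
Every stage carried; the petitioner prevails on this issue.
— Issue III —
At Stage III.1 the petitioner must meet a preponderance (weight is at least 55): on (h) the weight is 91 less the opposing 37 gives net 54, which does not reach 55, so (h) does not meet the standard.
  The petitioner does not carry Stage III.1.
The respondent prevails on this issue.
Per-issue: Issue I → respondent; Issue II → petitioner; Issue III → respondent. The petitioner must prevail on a majority of issues; overall, the respondent prevails.

respondent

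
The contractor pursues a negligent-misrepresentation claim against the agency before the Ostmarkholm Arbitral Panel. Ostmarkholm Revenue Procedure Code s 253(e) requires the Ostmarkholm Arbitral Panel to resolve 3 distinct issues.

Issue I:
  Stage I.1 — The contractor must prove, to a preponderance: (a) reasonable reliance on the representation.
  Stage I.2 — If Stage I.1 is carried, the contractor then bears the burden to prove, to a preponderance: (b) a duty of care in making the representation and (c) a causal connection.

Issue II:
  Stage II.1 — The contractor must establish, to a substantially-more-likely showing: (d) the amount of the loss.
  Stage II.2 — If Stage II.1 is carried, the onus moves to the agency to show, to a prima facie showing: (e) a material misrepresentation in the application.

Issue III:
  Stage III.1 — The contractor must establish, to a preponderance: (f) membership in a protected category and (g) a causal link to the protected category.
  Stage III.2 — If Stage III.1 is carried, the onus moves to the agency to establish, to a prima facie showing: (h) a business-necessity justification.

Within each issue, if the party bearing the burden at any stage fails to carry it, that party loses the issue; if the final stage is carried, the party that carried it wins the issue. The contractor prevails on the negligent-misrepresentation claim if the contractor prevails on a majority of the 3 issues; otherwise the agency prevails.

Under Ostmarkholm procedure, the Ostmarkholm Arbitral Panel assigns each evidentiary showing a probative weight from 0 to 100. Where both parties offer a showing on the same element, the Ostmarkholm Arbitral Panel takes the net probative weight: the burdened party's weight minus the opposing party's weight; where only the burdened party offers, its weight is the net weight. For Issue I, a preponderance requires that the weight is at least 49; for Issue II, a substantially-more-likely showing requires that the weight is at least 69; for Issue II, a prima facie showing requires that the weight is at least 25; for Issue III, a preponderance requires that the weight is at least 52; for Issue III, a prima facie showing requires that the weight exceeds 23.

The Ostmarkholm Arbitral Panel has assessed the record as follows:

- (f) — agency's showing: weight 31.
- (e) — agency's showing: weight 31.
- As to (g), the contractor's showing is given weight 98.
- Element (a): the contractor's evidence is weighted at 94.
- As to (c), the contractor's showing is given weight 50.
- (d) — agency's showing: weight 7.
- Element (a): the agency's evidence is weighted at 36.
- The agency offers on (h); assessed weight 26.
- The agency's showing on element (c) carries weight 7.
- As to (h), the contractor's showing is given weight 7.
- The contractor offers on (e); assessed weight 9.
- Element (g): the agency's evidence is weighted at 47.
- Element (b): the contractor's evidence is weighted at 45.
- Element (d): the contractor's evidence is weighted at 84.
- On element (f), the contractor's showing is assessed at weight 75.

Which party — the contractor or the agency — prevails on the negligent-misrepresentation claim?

— Issue I —
Stage I.1 (contractor, a preponderance, weight is at least 49): (a) net 94−36=58 ≥ 49 — meets.
  Stage I.1 carried; the burden remains with the contractor.
Stage I.2 (contractor, a preponderance, weight is at least 49): (b) 45 < 49 — fails; (c) net 50−7=43 < 49 — fails.
  The contractor does not carry Stage I.2.
The agency prevails on this issue.
— Issue II —
At Stage II.1 the contractor must meet a substantially-more-likely showing (weight is at least 69): on (d) the weight is 84 less the opposing 7 gives net 77, ≥ 69, so (d) meets the standard.
  The contractor carries Stage II.1; the agency now bears the burden.
At Stage II.2 the agency must meet a prima facie showing (weight is at least 25): on (e) the weight is 31 less the opposing 9 gives net 22, < 25, so (e) does not meet the standard.
  Stage II.2 not carried; the agency fails its burden.
The analysis ends at Stage II.2; the contractor prevails on this issue.
— Issue III —
Stage III.1 (contractor, a preponderance, weight is at least 52): (f) net 75−31=44 < 52 — fails; (g) net 98−47=51 < 52 — fails.
  The contractor does not carry Stage III.1.
The agency prevails on this issue.
Per-issue: Issue I → agency; Issue II → contractor; Issue III → agency. The contractor must prevail on a majority of issues; overall, the agency prevails.

agency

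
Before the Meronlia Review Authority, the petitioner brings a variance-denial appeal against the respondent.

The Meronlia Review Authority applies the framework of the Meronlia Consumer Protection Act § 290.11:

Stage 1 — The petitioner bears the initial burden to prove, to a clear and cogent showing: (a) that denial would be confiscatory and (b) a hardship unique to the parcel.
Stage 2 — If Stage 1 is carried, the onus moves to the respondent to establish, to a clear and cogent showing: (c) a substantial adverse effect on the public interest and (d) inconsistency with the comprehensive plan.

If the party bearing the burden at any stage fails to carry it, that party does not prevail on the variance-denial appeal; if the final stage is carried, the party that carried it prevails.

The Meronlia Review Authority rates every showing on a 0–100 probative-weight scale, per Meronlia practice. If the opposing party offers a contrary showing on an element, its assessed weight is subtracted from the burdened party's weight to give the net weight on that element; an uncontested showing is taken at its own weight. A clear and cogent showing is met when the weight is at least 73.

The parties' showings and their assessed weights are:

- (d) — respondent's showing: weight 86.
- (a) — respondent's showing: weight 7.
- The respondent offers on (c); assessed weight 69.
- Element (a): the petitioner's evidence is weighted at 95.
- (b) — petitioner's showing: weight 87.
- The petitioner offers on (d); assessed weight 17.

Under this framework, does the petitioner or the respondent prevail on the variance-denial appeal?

petitioner

Stage 1 — burden on petitioner; standard: a clear and cogent showing (weight is at least 73).
    (a): 95 − 7 = 88 ≥ 73 [met]
    (b): 87 ≥ 73 [met]
  The petitioner carries Stage 1; the respondent now bears the burden.
Stage 2 — burden on respondent; standard: a clear and cogent showing (weight is at least 73).
    (c): 69 < 73 [not met]
    (d): 86 − 17 = 69 < 73 [not met]
  Stage 2 not carried; the respondent fails its burden.
So the petitioner prevails.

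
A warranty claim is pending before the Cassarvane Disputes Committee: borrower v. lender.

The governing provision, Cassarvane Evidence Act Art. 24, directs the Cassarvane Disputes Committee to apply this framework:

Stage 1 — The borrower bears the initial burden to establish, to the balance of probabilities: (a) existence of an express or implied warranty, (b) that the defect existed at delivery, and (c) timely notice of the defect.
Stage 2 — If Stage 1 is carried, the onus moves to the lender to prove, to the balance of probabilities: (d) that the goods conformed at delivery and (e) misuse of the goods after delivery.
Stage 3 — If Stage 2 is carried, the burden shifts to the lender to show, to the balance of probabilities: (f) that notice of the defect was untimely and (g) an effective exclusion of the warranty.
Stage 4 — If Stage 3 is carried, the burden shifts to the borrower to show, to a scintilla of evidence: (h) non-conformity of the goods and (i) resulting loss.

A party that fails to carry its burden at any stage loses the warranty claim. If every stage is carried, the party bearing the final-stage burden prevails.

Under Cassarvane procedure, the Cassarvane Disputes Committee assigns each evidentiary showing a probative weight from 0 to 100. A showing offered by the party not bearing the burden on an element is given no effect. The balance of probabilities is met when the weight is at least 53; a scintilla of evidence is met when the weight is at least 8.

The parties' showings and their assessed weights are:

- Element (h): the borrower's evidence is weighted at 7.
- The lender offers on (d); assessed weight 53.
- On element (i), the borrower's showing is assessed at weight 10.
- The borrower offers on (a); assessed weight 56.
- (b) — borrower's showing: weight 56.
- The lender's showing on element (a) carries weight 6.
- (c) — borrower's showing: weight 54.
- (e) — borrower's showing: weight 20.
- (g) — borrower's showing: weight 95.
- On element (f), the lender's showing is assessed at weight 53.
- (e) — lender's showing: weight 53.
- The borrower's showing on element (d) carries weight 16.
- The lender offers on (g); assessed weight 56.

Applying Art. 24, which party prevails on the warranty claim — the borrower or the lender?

lender

Stage 1 — burden on borrower; standard: the balance of probabilities (weight is at least 53).
    (a): 56 (lender's 6 disregarded) ≥ 53 [met]
    (b): 56 ≥ 53 [met]
    (c): 54 ≥ 53 [met]
  Stage 1 carried; the burden shifts to the lender.
Stage 2 — burden on lender; standard: the balance of probabilities (weight is at least 53).
    (d): 53 (borrower's 16 disregarded) ≥ 53 [met]
    (e): 53 (borrower's 20 disregarded) ≥ 53 [met]
  Stage 2 carried; the burden remains with the lender.
Stage 3 — burden on lender; standard: the balance of probabilities (weight is at least 53).
    (f): 53 ≥ 53 [met]
    (g): 56 (borrower's 95 disregarded) ≥ 53 [met]
  The lender carries Stage 3; the borrower now bears the burden.
Stage 4 — burden on borrower; standard: a scintilla of evidence (weight is at least 8).
    (h): 7 < 8 [not met]
    (i): 10 ≥ 8 [met]
  Stage 4 not carried; the borrower fails its burden.
The analysis ends at Stage 4; the lender prevails.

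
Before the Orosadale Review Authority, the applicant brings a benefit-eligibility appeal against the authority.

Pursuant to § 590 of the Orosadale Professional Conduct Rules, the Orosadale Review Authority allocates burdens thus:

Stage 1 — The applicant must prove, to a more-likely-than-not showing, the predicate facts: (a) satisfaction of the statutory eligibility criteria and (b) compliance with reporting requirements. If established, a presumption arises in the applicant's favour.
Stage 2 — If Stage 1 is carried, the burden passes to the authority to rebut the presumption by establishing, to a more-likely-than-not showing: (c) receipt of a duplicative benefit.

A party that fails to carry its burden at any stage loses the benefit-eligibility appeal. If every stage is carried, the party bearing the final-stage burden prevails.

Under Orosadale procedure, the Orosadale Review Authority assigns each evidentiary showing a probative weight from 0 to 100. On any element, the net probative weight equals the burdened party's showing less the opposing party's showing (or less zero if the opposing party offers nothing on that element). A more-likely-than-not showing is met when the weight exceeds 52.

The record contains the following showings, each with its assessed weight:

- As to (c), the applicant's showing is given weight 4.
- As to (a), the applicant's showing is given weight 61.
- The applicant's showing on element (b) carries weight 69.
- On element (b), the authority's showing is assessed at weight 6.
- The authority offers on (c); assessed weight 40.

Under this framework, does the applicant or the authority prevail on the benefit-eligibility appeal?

Stage 1 — burden on applicant; standard: a more-likely-than-not showing (weight exceeds 52).
    (a): 61 > 52 [met]
    (b): 69 − 6 = 63 > 52 [met]
  The applicant carries Stage 1; the authority now bears the burden.
Stage 2 — burden on authority; standard: a more-likely-than-not showing (weight exceeds 52).
    (c): 40 − 4 = 36 ≤ 52 [not met]
  Stage 2 not carried; the authority fails its burden.
So the applicant prevails.

applicant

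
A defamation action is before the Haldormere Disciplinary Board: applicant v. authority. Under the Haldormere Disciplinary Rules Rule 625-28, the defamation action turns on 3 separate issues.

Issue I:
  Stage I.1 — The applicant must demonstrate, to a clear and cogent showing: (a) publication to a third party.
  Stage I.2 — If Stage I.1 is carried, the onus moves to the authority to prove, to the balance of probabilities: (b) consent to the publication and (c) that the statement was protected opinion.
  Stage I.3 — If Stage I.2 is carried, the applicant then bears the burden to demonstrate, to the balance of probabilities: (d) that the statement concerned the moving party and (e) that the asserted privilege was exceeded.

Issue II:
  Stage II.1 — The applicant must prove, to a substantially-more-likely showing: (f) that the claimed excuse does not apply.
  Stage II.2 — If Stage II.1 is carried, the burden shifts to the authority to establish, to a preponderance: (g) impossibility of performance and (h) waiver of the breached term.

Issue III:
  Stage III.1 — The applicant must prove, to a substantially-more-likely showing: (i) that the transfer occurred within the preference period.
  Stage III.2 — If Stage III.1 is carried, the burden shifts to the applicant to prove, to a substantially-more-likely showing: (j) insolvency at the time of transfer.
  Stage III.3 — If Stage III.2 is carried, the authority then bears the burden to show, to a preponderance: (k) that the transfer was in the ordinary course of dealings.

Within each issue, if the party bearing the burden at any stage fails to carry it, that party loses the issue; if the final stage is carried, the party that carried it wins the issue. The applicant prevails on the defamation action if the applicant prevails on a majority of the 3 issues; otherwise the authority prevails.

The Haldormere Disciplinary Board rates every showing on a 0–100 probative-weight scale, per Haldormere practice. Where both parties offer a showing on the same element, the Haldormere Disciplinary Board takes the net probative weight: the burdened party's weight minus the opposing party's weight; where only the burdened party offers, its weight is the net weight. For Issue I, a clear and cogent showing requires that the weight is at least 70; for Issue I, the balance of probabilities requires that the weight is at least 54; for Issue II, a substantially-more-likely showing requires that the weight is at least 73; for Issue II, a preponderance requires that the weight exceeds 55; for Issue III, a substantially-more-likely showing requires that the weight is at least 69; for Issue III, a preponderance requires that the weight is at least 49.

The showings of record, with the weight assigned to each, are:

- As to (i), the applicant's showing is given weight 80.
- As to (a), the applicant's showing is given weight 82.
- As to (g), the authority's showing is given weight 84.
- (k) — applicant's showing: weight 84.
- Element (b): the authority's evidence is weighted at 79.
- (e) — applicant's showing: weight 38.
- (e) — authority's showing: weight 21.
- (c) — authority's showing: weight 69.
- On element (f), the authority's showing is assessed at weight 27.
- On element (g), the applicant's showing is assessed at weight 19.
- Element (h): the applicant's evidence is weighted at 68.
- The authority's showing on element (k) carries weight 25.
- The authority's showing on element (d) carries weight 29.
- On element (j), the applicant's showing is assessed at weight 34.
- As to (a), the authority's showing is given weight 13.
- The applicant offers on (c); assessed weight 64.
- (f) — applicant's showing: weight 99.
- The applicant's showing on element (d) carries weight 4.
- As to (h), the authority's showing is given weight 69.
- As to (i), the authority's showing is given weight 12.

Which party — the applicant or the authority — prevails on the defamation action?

— Issue I —
At Stage I.1 the applicant must meet a clear and cogent showing (weight is at least 70): on (a) the weight is 82 less the opposing 13 gives net 69, < 70, so (a) does not meet the standard.
  Stage I.1 not carried; the applicant fails its burden.
So the authority prevails on this issue.
— Issue II —
Stage II.1 (applicant, a substantially-more-likely showing, weight is at least 73): (f) net 99−27=72 < 73 — fails.
  The applicant does not carry Stage II.1.
The analysis ends at Stage II.1; the authority prevails on this issue.
— Issue III —
Stage III.1 (applicant, a substantially-more-likely showing, weight is at least 69): (i) net 80−12=68 < 69 — fails.
  The applicant does not carry Stage III.1.
The analysis ends at Stage III.1; the authority prevails on this issue.
Per-issue: Issue I → authority; Issue II → authority; Issue III → authority. The applicant must prevail on a majority of issues; overall, the authority prevails.

authority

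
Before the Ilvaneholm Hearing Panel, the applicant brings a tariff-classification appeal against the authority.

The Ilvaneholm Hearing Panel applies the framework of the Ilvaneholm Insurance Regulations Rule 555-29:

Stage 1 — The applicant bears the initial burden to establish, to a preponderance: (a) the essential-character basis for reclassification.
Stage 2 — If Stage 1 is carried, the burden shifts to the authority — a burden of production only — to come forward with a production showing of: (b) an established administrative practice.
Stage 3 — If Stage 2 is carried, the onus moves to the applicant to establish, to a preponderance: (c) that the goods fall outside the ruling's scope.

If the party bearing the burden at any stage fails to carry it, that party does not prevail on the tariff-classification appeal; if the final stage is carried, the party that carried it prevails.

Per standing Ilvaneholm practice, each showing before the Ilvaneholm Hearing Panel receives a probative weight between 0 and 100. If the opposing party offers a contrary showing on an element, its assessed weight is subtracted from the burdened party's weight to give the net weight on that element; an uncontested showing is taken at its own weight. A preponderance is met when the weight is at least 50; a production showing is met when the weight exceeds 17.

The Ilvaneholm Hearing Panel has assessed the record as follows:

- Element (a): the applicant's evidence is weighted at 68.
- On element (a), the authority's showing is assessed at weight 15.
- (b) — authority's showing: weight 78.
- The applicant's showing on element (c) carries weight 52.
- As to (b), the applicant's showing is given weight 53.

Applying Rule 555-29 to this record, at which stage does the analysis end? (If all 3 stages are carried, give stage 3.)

stage 3

Stage 1 — burden on applicant; standard: a preponderance (weight is at least 50).
    (a): 68 − 15 = 53 ≥ 50 [met]
  All elements met. The burden passes to the authority.
Stage 2 — burden on authority; standard: a production showing (weight exceeds 17).
    (b): 78 − 53 = 25 > 17 [met]
  Stage 2 carried; the burden shifts to the applicant.
Stage 3 — burden on applicant; standard: a preponderance (weight is at least 50).
    (c): 52 ≥ 50 [met]
  All elements met at the final stage.
With every stage satisfied, the applicant prevails.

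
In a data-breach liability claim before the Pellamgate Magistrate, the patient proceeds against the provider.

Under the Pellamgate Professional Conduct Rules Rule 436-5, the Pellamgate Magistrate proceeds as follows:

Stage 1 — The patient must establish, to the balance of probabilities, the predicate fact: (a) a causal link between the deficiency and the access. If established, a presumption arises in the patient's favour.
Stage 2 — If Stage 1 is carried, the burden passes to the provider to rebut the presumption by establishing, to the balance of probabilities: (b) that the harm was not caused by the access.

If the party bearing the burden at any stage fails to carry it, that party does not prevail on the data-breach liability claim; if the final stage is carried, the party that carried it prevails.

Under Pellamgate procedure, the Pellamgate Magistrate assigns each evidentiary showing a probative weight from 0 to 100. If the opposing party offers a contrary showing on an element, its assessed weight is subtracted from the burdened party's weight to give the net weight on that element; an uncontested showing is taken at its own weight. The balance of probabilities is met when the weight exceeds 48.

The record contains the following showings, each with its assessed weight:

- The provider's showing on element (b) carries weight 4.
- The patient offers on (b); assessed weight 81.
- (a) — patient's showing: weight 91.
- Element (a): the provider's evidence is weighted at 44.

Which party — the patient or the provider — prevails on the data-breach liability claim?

provider

Stage 1 (patient, the balance of probabilities, weight exceeds 48): (a) net 91−44=47 ≤ 48 — fails.
  Stage 1 not carried; the patient fails its burden.
So the provider prevails.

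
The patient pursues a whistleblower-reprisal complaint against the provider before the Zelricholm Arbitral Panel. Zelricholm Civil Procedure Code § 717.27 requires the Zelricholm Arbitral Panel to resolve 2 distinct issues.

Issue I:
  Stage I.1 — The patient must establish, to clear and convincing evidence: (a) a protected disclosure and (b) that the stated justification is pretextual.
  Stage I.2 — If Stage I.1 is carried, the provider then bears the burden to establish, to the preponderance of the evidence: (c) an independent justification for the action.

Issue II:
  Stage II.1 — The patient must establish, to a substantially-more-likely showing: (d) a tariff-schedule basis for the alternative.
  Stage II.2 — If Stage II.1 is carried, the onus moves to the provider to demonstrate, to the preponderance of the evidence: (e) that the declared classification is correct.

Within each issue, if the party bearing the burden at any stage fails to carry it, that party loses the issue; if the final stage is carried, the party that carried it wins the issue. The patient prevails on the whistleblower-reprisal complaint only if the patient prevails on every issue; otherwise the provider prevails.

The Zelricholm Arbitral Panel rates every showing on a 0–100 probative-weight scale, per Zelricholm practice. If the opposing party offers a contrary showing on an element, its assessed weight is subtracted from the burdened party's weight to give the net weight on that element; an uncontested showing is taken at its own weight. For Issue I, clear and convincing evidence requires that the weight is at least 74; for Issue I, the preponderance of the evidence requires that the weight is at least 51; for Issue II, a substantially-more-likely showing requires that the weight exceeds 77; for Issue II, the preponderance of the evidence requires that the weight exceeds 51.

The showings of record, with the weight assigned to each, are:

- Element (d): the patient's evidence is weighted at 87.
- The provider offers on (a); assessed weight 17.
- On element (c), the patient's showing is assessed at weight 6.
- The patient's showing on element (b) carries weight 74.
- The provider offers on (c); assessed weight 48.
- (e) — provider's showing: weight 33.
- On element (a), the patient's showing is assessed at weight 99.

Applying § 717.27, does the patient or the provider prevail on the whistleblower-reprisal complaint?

— Issue I —
Stage I.1 — burden on patient; standard: clear and convincing evidence (weight is at least 74).
    (a): 99 − 17 = 82 ≥ 74 [met]
    (b): 74 ≥ 74 [met]
  Stage I.1 is satisfied; the onus moves to the provider.
Stage I.2 — burden on provider; standard: the preponderance of the evidence (weight is at least 51).
    (c): 48 − 6 = 42 < 51 [not met]
  Not every element is met, so the provider fails to carry Stage I.2.
The patient prevails on this issue.
— Issue II —
Stage II.1 — burden on patient; standard: a substantially-more-likely showing (weight exceeds 77).
    (d): 87 > 77 [met]
  All elements met. The burden passes to the provider.
Stage II.2 — burden on provider; standard: the preponderance of the evidence (weight exceeds 51).
    (e): 33 ≤ 51 [not met]
  The provider does not carry Stage II.2.
The analysis ends at Stage II.2; the patient prevails on this issue.
Per-issue: Issue I → patient; Issue II → patient. The patient must prevail on every issue; overall, the patient prevails.

patient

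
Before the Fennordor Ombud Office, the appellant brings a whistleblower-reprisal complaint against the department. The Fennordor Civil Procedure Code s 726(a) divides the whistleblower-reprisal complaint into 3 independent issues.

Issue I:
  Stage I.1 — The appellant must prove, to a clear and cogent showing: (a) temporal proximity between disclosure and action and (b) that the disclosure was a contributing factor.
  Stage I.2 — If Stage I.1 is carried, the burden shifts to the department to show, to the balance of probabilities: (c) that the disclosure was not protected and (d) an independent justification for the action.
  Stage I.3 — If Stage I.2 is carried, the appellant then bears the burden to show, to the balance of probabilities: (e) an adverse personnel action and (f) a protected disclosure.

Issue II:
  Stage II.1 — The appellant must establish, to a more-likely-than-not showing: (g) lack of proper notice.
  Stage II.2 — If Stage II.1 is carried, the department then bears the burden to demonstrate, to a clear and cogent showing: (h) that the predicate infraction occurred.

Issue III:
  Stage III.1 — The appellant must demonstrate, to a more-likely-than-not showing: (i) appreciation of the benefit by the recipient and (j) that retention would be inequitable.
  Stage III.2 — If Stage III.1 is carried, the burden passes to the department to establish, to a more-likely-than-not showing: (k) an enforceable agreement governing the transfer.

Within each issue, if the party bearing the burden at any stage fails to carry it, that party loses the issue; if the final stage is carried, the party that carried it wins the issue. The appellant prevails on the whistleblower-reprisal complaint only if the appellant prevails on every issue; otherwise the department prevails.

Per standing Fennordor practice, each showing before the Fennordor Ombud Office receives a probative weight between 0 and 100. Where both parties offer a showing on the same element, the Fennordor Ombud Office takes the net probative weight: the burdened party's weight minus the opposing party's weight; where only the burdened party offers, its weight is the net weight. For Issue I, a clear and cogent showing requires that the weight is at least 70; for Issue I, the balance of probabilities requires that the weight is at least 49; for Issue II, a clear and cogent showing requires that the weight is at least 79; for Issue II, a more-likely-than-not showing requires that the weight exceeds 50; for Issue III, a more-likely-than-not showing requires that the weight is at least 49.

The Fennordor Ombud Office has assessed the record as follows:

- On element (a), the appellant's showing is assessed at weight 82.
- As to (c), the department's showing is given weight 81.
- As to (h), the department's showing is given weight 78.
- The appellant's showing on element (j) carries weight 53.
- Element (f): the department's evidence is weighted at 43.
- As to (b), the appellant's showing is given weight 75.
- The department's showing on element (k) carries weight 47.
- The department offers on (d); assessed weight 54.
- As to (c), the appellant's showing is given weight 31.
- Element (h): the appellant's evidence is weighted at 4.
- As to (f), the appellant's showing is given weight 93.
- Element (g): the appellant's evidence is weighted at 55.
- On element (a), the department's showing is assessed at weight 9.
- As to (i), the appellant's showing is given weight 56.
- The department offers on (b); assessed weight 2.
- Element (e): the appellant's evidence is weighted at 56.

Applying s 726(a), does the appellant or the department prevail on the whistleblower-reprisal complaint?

appellant

— Issue I —
Stage I.1 — burden on appellant; standard: a clear and cogent showing (weight is at least 70).
    (a): 82 − 9 = 73 ≥ 70 [met]
    (b): 75 − 2 = 73 ≥ 70 [met]
  All elements met. The burden passes to the department.
Stage I.2 — burden on department; standard: the balance of probabilities (weight is at least 49).
    (c): 81 − 31 = 50 ≥ 49 [met]
    (d): 54 ≥ 49 [met]
  The department carries Stage I.2; the appellant now bears the burden.
Stage I.3 — burden on appellant; standard: the balance of probabilities (weight is at least 49).
    (e): 56 ≥ 49 [met]
    (f): 93 − 43 = 50 ≥ 49 [met]
  Stage I.3 carried; the final stage is satisfied.
With every stage satisfied, the appellant prevails on this issue.
— Issue II —
Stage II.1 — burden on appellant; standard: a more-likely-than-not showing (weight exceeds 50).
    (g): 55 > 50 [met]
  The appellant carries Stage II.1; the department now bears the burden.
Stage II.2 — burden on department; standard: a clear and cogent showing (weight is at least 79).
    (h): 78 − 4 = 74 < 79 [not met]
  Not every element is met, so the department fails to carry Stage II.2.
The analysis ends at Stage II.2; the appellant prevails on this issue.
— Issue III —
Stage III.1 — burden on appellant; standard: a more-likely-than-not showing (weight is at least 49).
    (i): 56 ≥ 49 [met]
    (j): 53 ≥ 49 [met]
  Stage III.1 is satisfied; the onus moves to the department.
Stage III.2 — burden on department; standard: a more-likely-than-not showing (weight is at least 49).
    (k): 47 < 49 [not met]
  Stage III.2 not carried; the department fails its burden.
The appellant prevails on this issue.
Per-issue: Issue I → appellant; Issue II → appellant; Issue III → appellant. The appellant must prevail on every issue; overall, the appellant prevails.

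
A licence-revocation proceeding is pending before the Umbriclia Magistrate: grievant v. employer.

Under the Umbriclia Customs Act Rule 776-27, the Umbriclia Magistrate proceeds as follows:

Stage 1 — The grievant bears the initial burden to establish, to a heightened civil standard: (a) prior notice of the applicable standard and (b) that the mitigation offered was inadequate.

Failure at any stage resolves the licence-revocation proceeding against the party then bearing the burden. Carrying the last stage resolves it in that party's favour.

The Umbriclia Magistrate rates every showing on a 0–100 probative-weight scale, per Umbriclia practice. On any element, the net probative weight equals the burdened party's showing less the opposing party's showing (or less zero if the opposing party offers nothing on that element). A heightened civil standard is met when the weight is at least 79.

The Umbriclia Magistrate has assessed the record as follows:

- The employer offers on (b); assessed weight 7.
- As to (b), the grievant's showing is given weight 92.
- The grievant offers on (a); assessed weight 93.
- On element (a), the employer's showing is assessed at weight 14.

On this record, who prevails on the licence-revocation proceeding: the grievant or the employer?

Stage 1 (grievant, a heightened civil standard, weight is at least 79): (a) net 93−14=79 ≥ 79 — meets; (b) net 92−7=85 ≥ 79 — meets.
  The grievant carries the last stage.
With every stage satisfied, the grievant prevails.

grievant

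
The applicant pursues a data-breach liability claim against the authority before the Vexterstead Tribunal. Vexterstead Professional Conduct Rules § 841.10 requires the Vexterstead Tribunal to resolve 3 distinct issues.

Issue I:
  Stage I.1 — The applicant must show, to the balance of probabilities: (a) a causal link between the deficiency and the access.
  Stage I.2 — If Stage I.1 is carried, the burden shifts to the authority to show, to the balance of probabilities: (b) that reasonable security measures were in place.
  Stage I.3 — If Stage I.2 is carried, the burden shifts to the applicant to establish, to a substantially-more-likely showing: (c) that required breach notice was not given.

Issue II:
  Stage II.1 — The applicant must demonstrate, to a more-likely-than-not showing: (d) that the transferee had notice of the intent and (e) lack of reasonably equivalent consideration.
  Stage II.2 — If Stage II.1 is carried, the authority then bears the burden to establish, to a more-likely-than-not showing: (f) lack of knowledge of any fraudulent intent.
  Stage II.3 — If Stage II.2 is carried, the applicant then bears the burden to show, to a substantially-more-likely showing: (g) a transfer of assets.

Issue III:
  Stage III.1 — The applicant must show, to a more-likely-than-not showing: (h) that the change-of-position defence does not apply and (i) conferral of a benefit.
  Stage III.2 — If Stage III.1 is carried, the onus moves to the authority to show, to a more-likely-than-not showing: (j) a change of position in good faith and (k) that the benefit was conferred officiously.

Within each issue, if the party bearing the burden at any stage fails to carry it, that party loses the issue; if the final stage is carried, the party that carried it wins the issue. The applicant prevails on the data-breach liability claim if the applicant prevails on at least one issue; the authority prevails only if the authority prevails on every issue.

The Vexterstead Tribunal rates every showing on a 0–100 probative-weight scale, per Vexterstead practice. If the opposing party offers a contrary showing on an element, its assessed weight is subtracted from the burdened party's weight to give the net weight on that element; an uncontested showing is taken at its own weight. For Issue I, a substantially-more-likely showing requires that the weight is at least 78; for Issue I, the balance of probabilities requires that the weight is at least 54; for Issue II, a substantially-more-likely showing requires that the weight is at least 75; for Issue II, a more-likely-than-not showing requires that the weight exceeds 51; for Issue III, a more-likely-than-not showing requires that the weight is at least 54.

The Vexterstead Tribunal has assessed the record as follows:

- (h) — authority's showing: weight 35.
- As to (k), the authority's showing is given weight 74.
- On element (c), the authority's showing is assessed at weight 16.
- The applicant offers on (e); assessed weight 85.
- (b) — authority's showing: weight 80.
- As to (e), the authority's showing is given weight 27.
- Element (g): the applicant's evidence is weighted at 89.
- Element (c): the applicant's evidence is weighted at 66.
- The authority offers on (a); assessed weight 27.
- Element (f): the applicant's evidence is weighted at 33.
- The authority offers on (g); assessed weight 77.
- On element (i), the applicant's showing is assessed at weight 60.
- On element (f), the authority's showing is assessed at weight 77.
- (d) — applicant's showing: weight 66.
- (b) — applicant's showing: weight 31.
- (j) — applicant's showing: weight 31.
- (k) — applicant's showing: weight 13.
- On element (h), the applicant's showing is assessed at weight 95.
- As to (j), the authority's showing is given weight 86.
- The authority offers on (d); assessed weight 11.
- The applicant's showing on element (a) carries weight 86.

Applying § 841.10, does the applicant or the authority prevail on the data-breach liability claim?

— Issue I —
Stage I.1 — burden on applicant; standard: the balance of probabilities (weight is at least 54).
    (a): 86 − 27 = 59 ≥ 54 [met]
  Stage I.1 carried; the burden shifts to the authority.
Stage I.2 — burden on authority; standard: the balance of probabilities (weight is at least 54).
    (b): 80 − 31 = 49 < 54 [not met]
  The authority does not carry Stage I.2.
So the applicant prevails on this issue.
— Issue II —
At Stage II.1 the applicant must meet a more-likely-than-not showing (weight exceeds 51): on (d) the weight is 66 less the opposing 11 gives net 55, > 51, so (d) meets the standard; on (e) the weight is 85 less the opposing 27 gives net 58, which does exceed 51, so (e) meets the standard.
  Stage II.1 is satisfied; the onus moves to the authority.
At Stage II.2 the authority must meet a more-likely-than-not showing (weight exceeds 51): on (f) the weight is 77 less the opposing 33 gives net 44, ≤ 51, so (f) does not meet the standard.
  Stage II.2 not carried; the authority fails its burden.
So the applicant prevails on this issue.
— Issue III —
Stage III.1 (applicant, a more-likely-than-not showing, weight is at least 54): (h) net 95−35=60 ≥ 54 — meets; (i) 60 ≥ 54 — meets.
  Stage III.1 is satisfied; the onus moves to the authority.
Stage III.2 (authority, a more-likely-than-not showing, weight is at least 54): (j) net 86−31=55 ≥ 54 — meets; (k) net 74−13=61 ≥ 54 — meets.
  All elements met at the final stage.
Every stage carried; the authority prevails on this issue.
Per-issue: Issue I → applicant; Issue II → applicant; Issue III → authority. The applicant must prevail on at least one issue; overall, the applicant prevails.

applicant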